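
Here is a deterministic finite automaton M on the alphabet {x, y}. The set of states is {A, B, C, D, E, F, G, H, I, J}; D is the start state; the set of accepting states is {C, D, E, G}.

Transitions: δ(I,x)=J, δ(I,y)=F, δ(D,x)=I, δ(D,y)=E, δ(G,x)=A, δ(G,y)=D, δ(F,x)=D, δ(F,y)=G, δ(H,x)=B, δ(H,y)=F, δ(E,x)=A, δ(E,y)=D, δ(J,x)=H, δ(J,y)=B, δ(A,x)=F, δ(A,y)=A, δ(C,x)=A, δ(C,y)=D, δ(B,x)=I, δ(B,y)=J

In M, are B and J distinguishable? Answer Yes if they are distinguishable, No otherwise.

No

States {C} cannot be reached from the start state, so discard them.
P0 = {D,E,G} | {A,B,F,H,I,J}.
Refine {A,B,F,H,I,J} on symbol x: members go to different blocks, giving {A,B,H,I,J} and {F}.
Refine {A,B,H,I,J} on symbol x: members go to different blocks, giving {B,H,I,J} and {A}.
Split {D,E,G} by δ(·,x) → {E,G} and {D}.
On input y, block {B,H,I,J} splits into {B,J} and {H,I}.
The partition is now stable with 6 blocks: {E,G} | {B,J} | {F} | {A} | {D} | {H,I}.
B and J lie in the same block of the stable partition, so they are equivalent — no string distinguishes them.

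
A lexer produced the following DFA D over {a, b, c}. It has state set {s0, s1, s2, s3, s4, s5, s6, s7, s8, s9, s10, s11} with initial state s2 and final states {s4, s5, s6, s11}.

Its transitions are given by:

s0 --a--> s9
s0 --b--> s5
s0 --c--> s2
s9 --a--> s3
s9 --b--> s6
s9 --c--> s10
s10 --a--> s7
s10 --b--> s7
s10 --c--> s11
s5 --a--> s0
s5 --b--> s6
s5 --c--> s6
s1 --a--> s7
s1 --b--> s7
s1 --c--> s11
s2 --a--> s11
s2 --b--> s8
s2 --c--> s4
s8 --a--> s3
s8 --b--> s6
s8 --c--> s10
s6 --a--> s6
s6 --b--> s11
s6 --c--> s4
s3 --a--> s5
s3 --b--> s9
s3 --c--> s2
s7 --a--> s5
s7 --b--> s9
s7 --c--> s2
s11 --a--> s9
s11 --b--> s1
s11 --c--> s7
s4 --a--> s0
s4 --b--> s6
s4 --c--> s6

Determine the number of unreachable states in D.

Exploring from s2, all states are eventually visited, so none are unreachable.

0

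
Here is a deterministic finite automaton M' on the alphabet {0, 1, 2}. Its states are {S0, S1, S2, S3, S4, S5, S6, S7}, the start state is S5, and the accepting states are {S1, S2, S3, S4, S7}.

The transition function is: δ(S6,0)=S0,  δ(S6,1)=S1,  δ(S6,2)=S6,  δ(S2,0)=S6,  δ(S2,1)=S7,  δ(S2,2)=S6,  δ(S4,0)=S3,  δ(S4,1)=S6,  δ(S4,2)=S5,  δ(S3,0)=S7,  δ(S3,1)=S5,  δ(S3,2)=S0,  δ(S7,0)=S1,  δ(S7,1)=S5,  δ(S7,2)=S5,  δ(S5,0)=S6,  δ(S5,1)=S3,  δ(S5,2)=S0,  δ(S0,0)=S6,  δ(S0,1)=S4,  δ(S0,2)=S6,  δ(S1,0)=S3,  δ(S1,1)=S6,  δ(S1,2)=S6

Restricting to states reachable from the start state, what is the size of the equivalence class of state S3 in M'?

4

States {S2} cannot be reached from the start state, so discard them.
Start with accepting vs non-accepting: {S1,S3,S4,S7} | {S0,S5,S6}.
Stable partition: {S1,S3,S4,S7} | {S0,S5,S6} — 2 equivalence classes.
The equivalence class containing S3 is {S1,S3,S4,S7}, of size 4.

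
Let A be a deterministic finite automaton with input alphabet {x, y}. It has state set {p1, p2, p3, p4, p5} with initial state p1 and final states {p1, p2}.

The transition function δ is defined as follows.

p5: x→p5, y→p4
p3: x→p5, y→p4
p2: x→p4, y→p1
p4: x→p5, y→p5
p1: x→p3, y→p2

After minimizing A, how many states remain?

Every state is reachable, so we keep all 5.
Start with accepting vs non-accepting: {p1,p2} | {p3,p4,p5}.
The partition is now stable with 2 blocks: {p1,p2} | {p3,p4,p5}.

2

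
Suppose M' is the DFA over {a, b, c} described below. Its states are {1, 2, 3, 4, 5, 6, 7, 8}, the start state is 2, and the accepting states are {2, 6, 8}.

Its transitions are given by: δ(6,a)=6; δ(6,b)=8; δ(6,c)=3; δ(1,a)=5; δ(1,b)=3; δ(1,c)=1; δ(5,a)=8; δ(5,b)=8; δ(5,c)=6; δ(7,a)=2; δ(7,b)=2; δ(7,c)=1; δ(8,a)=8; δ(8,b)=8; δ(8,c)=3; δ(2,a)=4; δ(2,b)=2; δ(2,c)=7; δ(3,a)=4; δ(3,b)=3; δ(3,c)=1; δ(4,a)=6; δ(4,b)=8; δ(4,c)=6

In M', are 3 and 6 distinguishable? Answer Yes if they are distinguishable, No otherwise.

Yes

Start with accepting vs non-accepting: {2,6,8} | {1,3,4,5,7}.
Split {2,6,8} by δ(·,a) → {6,8} and {2}.
Refine {1,3,4,5,7} on symbol a: members go to different blocks, giving {1,3} and {4,5} and {7}.
Stable partition: {6,8} | {1,3} | {2} | {4,5} | {7} — 5 equivalence classes.
3 and 6 end up in different blocks, so they are distinguishable. For instance, the string 'ε' is accepted from only 6.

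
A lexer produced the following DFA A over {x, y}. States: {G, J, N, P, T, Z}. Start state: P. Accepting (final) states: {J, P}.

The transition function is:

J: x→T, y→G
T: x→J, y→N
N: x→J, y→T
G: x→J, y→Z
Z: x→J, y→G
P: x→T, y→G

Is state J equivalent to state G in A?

No

Start with accepting vs non-accepting: {J,P} | {G,N,T,Z}.
No further refinement is possible. Final partition (2 blocks): {J,P} | {G,N,T,Z}.
J and G end up in different blocks, so they are distinguishable. For instance, the string 'ε' is accepted from only J.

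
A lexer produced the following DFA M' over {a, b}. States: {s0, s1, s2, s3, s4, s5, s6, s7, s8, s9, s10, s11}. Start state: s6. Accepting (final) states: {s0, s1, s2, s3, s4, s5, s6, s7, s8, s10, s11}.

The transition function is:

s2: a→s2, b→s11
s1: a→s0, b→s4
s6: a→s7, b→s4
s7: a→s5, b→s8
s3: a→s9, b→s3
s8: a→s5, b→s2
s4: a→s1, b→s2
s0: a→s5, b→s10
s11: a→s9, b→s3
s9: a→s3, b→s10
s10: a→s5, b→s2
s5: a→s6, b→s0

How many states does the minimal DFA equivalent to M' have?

8

Every state is reachable, so we keep all 12.
Start with accepting vs non-accepting: {s0,s1,s2,s3,s4,s5,s6,s7,s8,s10,s11} | {s9}.
Refine {s0,s1,s2,s3,s4,s5,s6,s7,s8,s10,s11} on symbol a: members go to different blocks, giving {s0,s1,s2,s4,s5,s6,s7,s8,s10} and {s3,s11}.
On input b, block {s0,s1,s2,s4,s5,s6,s7,s8,s10} splits into {s0,s1,s4,s5,s6,s7,s8,s10} and {s2}.
Split {s0,s1,s4,s5,s6,s7,s8,s10} by δ(·,b) → {s0,s1,s5,s6,s7} and {s4,s8,s10}.
Refine {s0,s1,s5,s6,s7} on symbol b: members go to different blocks, giving {s0,s1,s6,s7} and {s5}.
Split {s0,s1,s6,s7} by δ(·,a) → {s0,s7} and {s1,s6}.
On input a, block {s4,s8,s10} splits into {s8,s10} and {s4}.
Stable partition: {s0,s7} | {s9} | {s3,s11} | {s2} | {s8,s10} | {s5} | {s1,s6} | {s4} — 8 equivalence classes.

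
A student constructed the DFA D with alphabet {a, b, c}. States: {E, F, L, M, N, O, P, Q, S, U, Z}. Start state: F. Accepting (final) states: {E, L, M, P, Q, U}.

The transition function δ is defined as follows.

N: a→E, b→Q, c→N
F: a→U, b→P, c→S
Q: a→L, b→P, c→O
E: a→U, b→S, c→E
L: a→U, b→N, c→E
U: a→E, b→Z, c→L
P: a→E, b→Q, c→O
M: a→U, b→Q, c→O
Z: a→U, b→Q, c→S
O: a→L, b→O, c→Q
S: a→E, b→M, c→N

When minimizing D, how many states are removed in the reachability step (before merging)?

0

Every one of the 11 states is reachable from F.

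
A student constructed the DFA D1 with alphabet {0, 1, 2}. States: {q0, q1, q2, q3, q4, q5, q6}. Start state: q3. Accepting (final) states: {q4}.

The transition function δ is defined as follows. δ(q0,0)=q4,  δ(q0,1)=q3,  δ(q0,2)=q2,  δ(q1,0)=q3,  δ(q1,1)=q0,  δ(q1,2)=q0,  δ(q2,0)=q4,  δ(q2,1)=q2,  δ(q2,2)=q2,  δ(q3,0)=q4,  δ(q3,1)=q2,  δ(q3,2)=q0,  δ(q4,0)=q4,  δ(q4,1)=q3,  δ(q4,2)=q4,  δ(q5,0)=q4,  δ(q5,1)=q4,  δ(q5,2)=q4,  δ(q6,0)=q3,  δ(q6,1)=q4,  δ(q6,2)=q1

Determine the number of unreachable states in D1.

3

BFS from q3 reaches {q0, q2, q3, q4}; the 3 state(s) q1, q5, q6 are never visited.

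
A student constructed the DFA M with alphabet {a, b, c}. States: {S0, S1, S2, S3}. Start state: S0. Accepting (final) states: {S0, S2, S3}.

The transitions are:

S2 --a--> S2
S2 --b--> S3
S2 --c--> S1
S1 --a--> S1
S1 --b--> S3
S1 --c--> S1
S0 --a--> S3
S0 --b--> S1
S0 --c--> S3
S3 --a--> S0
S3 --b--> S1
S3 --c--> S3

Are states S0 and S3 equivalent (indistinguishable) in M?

First remove the unreachable states {S2}; 3 states remain.
Initial partition by acceptance: {S0,S3} | {S1}.
Stable partition: {S0,S3} | {S1} — 2 equivalence classes.
S0 and S3 lie in the same block of the stable partition, so they are equivalent — no string distinguishes them.

Yes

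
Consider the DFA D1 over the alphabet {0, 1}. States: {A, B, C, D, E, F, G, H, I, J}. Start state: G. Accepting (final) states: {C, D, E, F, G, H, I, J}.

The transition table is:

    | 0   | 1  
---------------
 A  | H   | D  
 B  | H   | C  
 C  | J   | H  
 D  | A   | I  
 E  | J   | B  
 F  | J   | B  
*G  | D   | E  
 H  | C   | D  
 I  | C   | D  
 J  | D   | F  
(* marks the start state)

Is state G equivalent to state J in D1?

Yes

All states are reachable from the start state.
Initial partition by acceptance: {C,D,E,F,G,H,I,J} | {A,B}.
Refine {C,D,E,F,G,H,I,J} on symbol 0: members go to different blocks, giving {C,E,F,G,H,I,J} and {D}.
Refine {C,E,F,G,H,I,J} on symbol 0: members go to different blocks, giving {C,E,F,H,I} and {G,J}.
On input 0, block {C,E,F,H,I} splits into {C,E,F} and {H,I}.
On input 1, block {C,E,F} splits into {E,F} and {C}.
On input 1, block {A,B} splits into {A} and {B}.
The partition is now stable with 7 blocks: {E,F} | {A} | {D} | {G,J} | {H,I} | {C} | {B}.
G and J lie in the same block of the stable partition, so they are equivalent — no string distinguishes them.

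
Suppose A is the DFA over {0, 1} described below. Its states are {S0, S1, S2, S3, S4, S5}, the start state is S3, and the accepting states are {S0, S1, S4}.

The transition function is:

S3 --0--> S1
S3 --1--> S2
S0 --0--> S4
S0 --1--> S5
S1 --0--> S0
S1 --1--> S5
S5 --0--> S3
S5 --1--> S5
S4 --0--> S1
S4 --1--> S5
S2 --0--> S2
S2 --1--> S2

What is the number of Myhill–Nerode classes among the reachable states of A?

Every state is reachable, so we keep all 6.
Initial partition by acceptance: {S0,S1,S4} | {S2,S3,S5}.
Split {S2,S3,S5} by δ(·,0) → {S2,S5} and {S3}.
Refine {S2,S5} on symbol 0: members go to different blocks, giving {S2} and {S5}.
The partition is now stable with 4 blocks: {S0,S1,S4} | {S2} | {S3} | {S5}.

4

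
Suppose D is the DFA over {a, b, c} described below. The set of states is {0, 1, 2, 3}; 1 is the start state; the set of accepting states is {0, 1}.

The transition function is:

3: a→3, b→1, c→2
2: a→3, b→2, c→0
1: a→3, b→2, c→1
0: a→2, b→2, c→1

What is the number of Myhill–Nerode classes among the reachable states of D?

4

Every state is reachable, so we keep all 4.
P0 = {0,1} | {2,3}.
On input b, block {2,3} splits into {2} and {3}.
Split {0,1} by δ(·,a) → {0} and {1}.
Stable partition: {0} | {2} | {3} | {1} — 4 equivalence classes.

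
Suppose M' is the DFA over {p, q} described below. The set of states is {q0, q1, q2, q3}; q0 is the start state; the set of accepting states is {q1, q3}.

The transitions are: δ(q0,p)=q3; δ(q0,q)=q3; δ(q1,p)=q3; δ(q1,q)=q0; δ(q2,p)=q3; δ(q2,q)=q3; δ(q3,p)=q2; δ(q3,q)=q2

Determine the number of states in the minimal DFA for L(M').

First remove the unreachable states {q1}; 3 states remain.
Initial partition by acceptance: {q3} | {q0,q2}.
The partition is now stable with 2 blocks: {q3} | {q0,q2}.

2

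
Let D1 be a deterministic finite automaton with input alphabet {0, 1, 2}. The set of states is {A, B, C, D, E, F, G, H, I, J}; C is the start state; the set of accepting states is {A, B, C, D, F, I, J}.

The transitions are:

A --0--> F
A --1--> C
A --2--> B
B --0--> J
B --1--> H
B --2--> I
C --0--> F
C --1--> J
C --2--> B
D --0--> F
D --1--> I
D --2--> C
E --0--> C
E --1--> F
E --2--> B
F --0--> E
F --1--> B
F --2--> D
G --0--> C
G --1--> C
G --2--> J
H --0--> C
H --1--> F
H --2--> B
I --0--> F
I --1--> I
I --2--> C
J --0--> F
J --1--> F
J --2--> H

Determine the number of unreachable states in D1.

2

No path from C leads to A, G; the other 8 states are all reachable.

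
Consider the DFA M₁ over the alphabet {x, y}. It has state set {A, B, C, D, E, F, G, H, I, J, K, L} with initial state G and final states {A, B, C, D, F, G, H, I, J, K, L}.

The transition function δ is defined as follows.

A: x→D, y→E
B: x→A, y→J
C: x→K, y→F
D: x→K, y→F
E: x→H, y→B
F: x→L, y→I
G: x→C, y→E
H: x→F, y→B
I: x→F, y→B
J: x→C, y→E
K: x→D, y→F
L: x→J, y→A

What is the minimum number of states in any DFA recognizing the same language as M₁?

6

Every state is reachable, so we keep all 12.
Start with accepting vs non-accepting: {A,B,C,D,F,G,H,I,J,K,L} | {E}.
On input y, block {A,B,C,D,F,G,H,I,J,K,L} splits into {B,C,D,F,H,I,K,L} and {A,G,J}.
Refine {B,C,D,F,H,I,K,L} on symbol x: members go to different blocks, giving {C,D,F,H,I,K} and {B,L}.
Refine {C,D,F,H,I,K} on symbol x: members go to different blocks, giving {C,D,H,I,K} and {F}.
On input x, block {C,D,H,I,K} splits into {C,D,K} and {H,I}.
Stable partition: {C,D,K} | {E} | {A,G,J} | {B,L} | {F} | {H,I} — 6 equivalence classes.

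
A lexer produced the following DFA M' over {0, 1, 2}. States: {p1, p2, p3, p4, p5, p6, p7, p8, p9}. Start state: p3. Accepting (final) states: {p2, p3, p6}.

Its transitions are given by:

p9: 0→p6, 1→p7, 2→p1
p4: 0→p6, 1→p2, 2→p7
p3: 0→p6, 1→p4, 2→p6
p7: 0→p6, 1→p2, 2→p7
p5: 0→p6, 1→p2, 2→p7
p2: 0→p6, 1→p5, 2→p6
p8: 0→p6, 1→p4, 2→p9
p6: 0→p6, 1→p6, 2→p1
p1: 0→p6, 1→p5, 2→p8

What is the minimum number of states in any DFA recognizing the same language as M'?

4

Every state is reachable, so we keep all 9.
Initial partition by acceptance: {p2,p3,p6} | {p1,p4,p5,p7,p8,p9}.
Split {p2,p3,p6} by δ(·,1) → {p2,p3} and {p6}.
Split {p1,p4,p5,p7,p8,p9} by δ(·,1) → {p1,p8,p9} and {p4,p5,p7}.
The partition is now stable with 4 blocks: {p2,p3} | {p1,p8,p9} | {p6} | {p4,p5,p7}.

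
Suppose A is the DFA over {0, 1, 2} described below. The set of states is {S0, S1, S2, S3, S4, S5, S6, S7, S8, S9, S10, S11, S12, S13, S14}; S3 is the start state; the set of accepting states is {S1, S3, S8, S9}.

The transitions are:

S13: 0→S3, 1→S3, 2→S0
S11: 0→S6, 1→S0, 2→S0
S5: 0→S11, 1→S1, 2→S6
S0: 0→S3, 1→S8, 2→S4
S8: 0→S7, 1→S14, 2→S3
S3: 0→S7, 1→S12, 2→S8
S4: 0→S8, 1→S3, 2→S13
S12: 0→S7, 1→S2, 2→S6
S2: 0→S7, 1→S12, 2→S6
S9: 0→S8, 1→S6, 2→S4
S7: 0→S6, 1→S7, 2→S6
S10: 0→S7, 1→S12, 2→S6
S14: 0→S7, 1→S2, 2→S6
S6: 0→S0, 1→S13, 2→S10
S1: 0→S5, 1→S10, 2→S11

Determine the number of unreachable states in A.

Starting at S3 and following transitions, the reachable set is {S0, S2, S3, S4, S6, S7, S8, S10, S12, S13, S14}. That leaves S1, S5, S9, S11 unreachable — 4 in total.

4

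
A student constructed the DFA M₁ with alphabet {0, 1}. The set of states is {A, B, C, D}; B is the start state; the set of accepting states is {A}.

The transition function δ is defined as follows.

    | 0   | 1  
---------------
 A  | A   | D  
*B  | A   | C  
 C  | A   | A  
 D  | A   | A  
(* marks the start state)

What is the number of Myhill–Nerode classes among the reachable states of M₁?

Every state is reachable, so we keep all 4.
P0 = {A} | {B,C,D}.
On input 1, block {B,C,D} splits into {C,D} and {B}.
No further refinement is possible. Final partition (3 blocks): {A} | {C,D} | {B}.

3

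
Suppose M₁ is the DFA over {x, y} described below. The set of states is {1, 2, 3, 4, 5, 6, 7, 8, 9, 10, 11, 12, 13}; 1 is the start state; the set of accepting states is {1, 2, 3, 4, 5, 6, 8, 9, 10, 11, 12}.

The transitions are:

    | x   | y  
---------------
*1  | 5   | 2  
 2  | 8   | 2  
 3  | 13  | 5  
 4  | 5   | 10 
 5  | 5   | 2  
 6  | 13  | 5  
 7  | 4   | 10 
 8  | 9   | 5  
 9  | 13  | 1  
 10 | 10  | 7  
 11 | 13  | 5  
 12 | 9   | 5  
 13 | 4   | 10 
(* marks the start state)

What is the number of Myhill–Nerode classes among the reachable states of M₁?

Reachable states from the start: {1,2,4,5,7,8,9,10,13}. Unreachable: {3,6,11,12} — drop them.
P0 = {1,2,4,5,8,9,10} | {7,13}.
On input x, block {1,2,4,5,8,9,10} splits into {1,2,4,5,8,10} and {9}.
Split {1,2,4,5,8,10} by δ(·,x) → {1,2,4,5,10} and {8}.
On input x, block {1,2,4,5,10} splits into {1,4,5,10} and {2}.
On input y, block {1,4,5,10} splits into {1,5} and {4} and {10}.
No further refinement is possible. Final partition (7 blocks): {1,5} | {7,13} | {9} | {8} | {2} | {4} | {10}.

7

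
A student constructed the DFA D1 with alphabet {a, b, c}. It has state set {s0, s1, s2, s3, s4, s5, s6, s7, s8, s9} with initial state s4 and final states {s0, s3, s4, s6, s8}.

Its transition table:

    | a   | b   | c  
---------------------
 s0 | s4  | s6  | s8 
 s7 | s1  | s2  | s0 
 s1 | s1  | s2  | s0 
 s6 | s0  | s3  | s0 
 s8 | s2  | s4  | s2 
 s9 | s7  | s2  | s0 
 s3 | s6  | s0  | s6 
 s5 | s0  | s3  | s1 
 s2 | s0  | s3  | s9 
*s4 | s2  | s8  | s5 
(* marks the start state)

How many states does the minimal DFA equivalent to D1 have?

6

P0 = {s0,s3,s4,s6,s8} | {s1,s2,s5,s7,s9}.
On input a, block {s0,s3,s4,s6,s8} splits into {s0,s3,s6} and {s4,s8}.
Split {s0,s3,s6} by δ(·,a) → {s3,s6} and {s0}.
Refine {s3,s6} on symbol a: members go to different blocks, giving {s3} and {s6}.
On input a, block {s1,s2,s5,s7,s9} splits into {s1,s7,s9} and {s2,s5}.
The partition is now stable with 6 blocks: {s3} | {s1,s7,s9} | {s4,s8} | {s0} | {s6} | {s2,s5}.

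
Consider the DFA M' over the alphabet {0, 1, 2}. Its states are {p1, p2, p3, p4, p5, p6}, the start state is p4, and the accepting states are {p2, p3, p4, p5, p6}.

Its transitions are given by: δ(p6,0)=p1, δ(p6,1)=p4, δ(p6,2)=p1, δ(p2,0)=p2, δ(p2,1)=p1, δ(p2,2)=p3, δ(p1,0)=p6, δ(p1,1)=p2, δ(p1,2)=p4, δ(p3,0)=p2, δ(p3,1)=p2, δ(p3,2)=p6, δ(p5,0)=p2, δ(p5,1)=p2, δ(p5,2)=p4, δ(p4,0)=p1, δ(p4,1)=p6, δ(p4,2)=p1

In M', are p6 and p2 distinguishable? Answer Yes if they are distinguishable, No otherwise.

First remove the unreachable states {p5}; 5 states remain.
P0 = {p2,p3,p4,p6} | {p1}.
On input 0, block {p2,p3,p4,p6} splits into {p2,p3} and {p4,p6}.
Refine {p2,p3} on symbol 1: members go to different blocks, giving {p2} and {p3}.
Stable partition: {p2} | {p1} | {p4,p6} | {p3} — 4 equivalence classes.
p6 and p2 end up in different blocks, so they are distinguishable. For instance, the string '0' is accepted from only p2.

Yes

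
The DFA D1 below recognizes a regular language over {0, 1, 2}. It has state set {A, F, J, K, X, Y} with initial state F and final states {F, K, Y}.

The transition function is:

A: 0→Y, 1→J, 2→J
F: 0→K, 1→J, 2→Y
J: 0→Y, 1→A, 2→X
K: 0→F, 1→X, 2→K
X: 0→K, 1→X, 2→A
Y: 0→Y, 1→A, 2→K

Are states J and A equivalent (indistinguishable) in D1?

Yes

All states are reachable from the start state.
Start with accepting vs non-accepting: {F,K,Y} | {A,J,X}.
Stable partition: {F,K,Y} | {A,J,X} — 2 equivalence classes.
J and A lie in the same block of the stable partition, so they are equivalent — no string distinguishes them.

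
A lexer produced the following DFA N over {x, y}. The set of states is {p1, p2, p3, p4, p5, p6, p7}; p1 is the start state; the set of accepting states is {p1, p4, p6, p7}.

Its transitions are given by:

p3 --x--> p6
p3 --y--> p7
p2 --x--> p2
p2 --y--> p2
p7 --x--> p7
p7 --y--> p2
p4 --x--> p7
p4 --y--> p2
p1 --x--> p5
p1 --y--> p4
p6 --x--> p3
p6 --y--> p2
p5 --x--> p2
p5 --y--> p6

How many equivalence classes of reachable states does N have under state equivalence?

6

All states are reachable from the start state.
P0 = {p1,p4,p6,p7} | {p2,p3,p5}.
On input x, block {p1,p4,p6,p7} splits into {p1,p6} and {p4,p7}.
Split {p1,p6} by δ(·,y) → {p1} and {p6}.
On input x, block {p2,p3,p5} splits into {p2,p5} and {p3}.
On input y, block {p2,p5} splits into {p2} and {p5}.
No further refinement is possible. Final partition (6 blocks): {p1} | {p2} | {p4,p7} | {p6} | {p3} | {p5}.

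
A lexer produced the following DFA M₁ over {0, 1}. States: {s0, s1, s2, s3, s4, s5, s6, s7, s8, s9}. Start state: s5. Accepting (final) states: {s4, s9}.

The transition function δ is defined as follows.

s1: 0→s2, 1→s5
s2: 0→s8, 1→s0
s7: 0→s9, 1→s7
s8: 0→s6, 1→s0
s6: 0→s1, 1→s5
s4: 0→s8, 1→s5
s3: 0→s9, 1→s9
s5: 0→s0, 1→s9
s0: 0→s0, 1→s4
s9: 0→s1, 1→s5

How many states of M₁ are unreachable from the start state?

BFS from s5 reaches {s0, s1, s2, s4, s5, s6, s8, s9}; the 2 state(s) s3, s7 are never visited.

2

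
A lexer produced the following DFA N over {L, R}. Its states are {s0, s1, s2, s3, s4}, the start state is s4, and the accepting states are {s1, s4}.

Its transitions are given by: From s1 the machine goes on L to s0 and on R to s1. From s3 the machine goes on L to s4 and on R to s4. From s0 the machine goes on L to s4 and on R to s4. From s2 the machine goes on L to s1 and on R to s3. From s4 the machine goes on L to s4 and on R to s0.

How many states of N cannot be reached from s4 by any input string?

3

Starting at s4 and following transitions, the reachable set is {s0, s4}. That leaves s1, s2, s3 unreachable — 3 in total.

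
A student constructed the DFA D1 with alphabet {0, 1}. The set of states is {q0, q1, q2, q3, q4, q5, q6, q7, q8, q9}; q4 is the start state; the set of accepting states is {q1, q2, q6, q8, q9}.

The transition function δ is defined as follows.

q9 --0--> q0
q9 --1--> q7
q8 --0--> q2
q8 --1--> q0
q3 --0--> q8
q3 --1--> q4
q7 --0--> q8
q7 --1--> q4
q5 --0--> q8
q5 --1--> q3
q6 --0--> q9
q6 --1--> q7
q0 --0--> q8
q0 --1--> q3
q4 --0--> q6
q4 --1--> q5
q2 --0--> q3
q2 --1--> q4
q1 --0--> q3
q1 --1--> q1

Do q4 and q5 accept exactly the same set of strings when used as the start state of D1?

Reachable states from the start: {q0,q2,q3,q4,q5,q6,q7,q8,q9}. Unreachable: {q1} — drop them.
Start with accepting vs non-accepting: {q2,q6,q8,q9} | {q0,q3,q4,q5,q7}.
Refine {q2,q6,q8,q9} on symbol 0: members go to different blocks, giving {q2,q9} and {q6,q8}.
The partition is now stable with 3 blocks: {q2,q9} | {q0,q3,q4,q5,q7} | {q6,q8}.
q4 and q5 lie in the same block of the stable partition, so they are equivalent — no string distinguishes them.

Yes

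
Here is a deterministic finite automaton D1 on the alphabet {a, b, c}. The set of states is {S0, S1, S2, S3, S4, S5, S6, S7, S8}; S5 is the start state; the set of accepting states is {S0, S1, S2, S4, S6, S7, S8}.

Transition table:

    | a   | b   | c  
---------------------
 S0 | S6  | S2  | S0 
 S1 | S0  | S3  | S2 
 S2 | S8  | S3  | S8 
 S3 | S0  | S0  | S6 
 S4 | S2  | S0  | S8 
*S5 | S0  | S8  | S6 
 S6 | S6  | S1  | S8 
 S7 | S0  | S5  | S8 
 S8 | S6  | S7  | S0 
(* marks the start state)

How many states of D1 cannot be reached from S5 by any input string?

Starting at S5 and following transitions, the reachable set is {S0, S1, S2, S3, S5, S6, S7, S8}. That leaves S4 unreachable — 1 in total.

1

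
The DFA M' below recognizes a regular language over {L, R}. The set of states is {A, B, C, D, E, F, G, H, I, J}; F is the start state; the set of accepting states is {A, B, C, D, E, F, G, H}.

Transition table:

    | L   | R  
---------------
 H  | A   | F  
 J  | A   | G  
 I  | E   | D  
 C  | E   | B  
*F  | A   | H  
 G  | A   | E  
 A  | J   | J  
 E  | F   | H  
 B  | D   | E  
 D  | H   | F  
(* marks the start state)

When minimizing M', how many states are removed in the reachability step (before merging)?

4

BFS from F reaches {A, E, F, G, H, J}; the 4 state(s) B, C, D, I are never visited.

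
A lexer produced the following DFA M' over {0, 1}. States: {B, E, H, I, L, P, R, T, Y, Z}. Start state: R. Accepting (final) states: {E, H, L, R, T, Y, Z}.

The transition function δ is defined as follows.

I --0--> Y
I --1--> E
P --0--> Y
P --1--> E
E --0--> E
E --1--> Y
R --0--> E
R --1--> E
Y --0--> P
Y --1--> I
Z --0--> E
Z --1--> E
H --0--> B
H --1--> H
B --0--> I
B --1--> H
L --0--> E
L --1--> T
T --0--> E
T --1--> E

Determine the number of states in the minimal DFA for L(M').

4

Reachable states from the start: {E,I,P,R,Y}. Unreachable: {B,H,L,T,Z} — drop them.
P0 = {E,R,Y} | {I,P}.
Refine {E,R,Y} on symbol 0: members go to different blocks, giving {E,R} and {Y}.
On input 1, block {E,R} splits into {R} and {E}.
Stable partition: {R} | {I,P} | {Y} | {E} — 4 equivalence classes.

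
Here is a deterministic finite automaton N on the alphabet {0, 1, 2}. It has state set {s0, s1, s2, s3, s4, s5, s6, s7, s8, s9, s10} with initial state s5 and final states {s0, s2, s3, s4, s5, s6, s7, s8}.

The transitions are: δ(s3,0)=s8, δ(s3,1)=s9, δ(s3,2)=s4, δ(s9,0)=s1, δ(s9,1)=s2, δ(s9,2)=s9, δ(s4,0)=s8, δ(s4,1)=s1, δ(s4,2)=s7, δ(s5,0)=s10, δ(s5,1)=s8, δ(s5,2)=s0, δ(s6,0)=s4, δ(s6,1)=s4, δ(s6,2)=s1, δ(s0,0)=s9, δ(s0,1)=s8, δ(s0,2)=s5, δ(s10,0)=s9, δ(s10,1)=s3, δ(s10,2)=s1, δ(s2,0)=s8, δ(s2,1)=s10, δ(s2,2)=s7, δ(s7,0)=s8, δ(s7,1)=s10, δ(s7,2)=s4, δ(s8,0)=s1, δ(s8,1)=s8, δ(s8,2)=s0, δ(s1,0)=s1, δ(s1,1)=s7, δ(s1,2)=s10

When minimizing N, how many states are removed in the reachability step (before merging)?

1

No path from s5 leads to s6; the other 10 states are all reachable.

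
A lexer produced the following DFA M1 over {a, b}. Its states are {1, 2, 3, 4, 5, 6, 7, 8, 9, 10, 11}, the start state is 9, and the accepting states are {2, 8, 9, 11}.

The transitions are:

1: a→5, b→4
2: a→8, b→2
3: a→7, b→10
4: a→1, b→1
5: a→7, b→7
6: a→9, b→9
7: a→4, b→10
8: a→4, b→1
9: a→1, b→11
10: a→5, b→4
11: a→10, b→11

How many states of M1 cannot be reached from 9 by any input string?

No path from 9 leads to 2, 3, 6, 8; the other 7 states are all reachable.

4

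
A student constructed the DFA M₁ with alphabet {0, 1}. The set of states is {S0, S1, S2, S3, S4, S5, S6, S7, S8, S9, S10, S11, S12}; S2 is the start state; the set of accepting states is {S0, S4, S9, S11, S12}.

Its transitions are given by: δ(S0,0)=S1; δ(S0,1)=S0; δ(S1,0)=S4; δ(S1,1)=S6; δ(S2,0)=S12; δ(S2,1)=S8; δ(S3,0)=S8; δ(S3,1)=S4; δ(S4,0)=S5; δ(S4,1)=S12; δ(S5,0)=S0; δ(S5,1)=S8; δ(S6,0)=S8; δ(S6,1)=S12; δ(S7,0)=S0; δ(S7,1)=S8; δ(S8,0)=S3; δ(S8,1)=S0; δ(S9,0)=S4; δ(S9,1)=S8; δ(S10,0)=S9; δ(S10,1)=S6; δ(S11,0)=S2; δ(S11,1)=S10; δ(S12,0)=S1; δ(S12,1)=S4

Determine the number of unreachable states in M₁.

4

No path from S2 leads to S7, S9, S10, S11; the other 9 states are all reachable.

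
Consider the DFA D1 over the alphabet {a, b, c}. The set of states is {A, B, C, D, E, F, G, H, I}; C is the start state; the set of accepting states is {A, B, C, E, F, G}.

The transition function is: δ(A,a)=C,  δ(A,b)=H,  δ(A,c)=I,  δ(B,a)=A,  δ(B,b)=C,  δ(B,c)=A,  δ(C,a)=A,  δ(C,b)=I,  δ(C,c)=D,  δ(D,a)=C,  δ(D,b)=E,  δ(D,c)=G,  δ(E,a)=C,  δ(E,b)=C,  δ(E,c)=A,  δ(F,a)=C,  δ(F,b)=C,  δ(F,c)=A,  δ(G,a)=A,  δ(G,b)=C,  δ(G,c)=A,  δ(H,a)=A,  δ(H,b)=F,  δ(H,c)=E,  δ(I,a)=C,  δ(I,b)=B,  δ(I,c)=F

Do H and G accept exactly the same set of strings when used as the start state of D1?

Initial partition by acceptance: {A,B,C,E,F,G} | {D,H,I}.
Refine {A,B,C,E,F,G} on symbol b: members go to different blocks, giving {B,E,F,G} and {A,C}.
Stable partition: {B,E,F,G} | {D,H,I} | {A,C} — 3 equivalence classes.
H and G end up in different blocks, so they are distinguishable. For instance, the string 'ε' is accepted from only G.

No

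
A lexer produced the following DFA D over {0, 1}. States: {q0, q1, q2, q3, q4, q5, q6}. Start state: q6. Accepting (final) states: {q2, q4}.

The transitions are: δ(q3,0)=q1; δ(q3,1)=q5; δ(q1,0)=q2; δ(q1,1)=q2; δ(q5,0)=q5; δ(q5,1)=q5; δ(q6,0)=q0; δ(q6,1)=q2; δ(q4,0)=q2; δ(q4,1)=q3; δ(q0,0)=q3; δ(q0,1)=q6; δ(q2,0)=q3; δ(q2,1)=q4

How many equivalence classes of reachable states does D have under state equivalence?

7

Start with accepting vs non-accepting: {q2,q4} | {q0,q1,q3,q5,q6}.
On input 0, block {q2,q4} splits into {q2} and {q4}.
On input 0, block {q0,q1,q3,q5,q6} splits into {q0,q3,q5,q6} and {q1}.
Refine {q0,q3,q5,q6} on symbol 0: members go to different blocks, giving {q0,q5,q6} and {q3}.
Refine {q0,q5,q6} on symbol 0: members go to different blocks, giving {q5,q6} and {q0}.
Refine {q5,q6} on symbol 0: members go to different blocks, giving {q5} and {q6}.
The partition is now stable with 7 blocks: {q2} | {q5} | {q4} | {q1} | {q3} | {q0} | {q6}.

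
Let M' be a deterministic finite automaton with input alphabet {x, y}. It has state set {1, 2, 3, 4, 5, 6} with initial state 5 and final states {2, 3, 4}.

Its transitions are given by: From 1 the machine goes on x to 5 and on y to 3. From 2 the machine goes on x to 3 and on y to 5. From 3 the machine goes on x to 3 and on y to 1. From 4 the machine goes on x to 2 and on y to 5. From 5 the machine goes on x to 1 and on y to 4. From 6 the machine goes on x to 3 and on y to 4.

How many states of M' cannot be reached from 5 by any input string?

Starting at 5 and following transitions, the reachable set is {1, 2, 3, 4, 5}. That leaves 6 unreachable — 1 in total.

1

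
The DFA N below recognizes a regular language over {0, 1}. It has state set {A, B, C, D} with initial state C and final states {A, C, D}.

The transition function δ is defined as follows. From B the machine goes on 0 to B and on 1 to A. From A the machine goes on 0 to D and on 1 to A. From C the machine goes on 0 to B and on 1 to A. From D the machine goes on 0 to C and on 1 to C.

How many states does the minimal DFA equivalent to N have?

Initial partition by acceptance: {A,C,D} | {B}.
On input 0, block {A,C,D} splits into {A,D} and {C}.
On input 0, block {A,D} splits into {A} and {D}.
The partition is now stable with 4 blocks: {A} | {B} | {C} | {D}.

4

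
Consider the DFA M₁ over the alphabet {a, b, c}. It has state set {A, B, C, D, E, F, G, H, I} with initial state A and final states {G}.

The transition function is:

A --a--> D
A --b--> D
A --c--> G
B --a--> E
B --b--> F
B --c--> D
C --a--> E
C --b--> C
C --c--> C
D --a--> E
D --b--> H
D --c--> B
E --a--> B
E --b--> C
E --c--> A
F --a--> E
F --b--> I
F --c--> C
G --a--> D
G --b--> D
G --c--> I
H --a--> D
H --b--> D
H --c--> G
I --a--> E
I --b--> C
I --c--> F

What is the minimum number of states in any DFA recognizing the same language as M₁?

6

All states are reachable from the start state.
Initial partition by acceptance: {G} | {A,B,C,D,E,F,H,I}.
Refine {A,B,C,D,E,F,H,I} on symbol c: members go to different blocks, giving {B,C,D,E,F,I} and {A,H}.
Split {B,C,D,E,F,I} by δ(·,b) → {B,C,E,F,I} and {D}.
Split {B,C,E,F,I} by δ(·,c) → {C,F,I} and {B} and {E}.
No further refinement is possible. Final partition (6 blocks): {G} | {C,F,I} | {A,H} | {D} | {B} | {E}.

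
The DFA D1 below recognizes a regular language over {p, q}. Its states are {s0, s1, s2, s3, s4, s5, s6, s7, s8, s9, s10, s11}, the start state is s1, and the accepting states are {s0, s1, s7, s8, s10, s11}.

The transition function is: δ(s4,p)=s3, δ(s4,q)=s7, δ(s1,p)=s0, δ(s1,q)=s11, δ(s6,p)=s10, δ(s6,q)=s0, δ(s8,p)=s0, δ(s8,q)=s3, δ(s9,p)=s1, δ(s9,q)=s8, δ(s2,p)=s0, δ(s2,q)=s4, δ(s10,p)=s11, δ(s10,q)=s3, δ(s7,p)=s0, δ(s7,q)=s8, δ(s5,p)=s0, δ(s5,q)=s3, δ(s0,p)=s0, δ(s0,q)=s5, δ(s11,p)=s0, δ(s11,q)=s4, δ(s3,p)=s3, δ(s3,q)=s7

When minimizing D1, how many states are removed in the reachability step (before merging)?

4

Starting at s1 and following transitions, the reachable set is {s0, s1, s3, s4, s5, s7, s8, s11}. That leaves s2, s6, s9, s10 unreachable — 4 in total.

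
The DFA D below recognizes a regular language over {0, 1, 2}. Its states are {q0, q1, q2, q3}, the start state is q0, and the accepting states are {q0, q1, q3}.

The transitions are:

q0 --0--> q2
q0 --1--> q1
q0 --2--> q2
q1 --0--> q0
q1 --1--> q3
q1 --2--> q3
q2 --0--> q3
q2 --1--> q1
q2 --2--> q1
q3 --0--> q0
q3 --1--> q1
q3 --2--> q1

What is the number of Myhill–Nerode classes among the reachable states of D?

Initial partition by acceptance: {q0,q1,q3} | {q2}.
On input 0, block {q0,q1,q3} splits into {q1,q3} and {q0}.
The partition is now stable with 3 blocks: {q1,q3} | {q2} | {q0}.

3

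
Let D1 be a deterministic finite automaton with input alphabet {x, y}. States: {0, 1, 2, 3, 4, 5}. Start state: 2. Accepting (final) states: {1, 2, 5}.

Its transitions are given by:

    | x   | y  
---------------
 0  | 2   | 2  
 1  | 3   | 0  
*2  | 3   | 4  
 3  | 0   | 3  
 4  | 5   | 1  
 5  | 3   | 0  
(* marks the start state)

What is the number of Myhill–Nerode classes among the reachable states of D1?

All states are reachable from the start state.
Initial partition by acceptance: {1,2,5} | {0,3,4}.
Split {0,3,4} by δ(·,x) → {0,4} and {3}.
Stable partition: {1,2,5} | {0,4} | {3} — 3 equivalence classes.

3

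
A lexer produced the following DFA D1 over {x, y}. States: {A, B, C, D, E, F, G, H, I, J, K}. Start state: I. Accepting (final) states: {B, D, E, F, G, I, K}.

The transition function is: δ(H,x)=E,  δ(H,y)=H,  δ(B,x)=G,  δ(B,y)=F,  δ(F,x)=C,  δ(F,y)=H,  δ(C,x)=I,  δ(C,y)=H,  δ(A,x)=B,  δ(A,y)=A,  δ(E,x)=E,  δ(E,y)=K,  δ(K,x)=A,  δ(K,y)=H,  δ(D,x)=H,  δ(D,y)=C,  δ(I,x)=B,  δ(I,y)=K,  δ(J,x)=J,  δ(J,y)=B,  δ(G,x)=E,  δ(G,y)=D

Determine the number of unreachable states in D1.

1

Starting at I and following transitions, the reachable set is {A, B, C, D, E, F, G, H, I, K}. That leaves J unreachable — 1 in total.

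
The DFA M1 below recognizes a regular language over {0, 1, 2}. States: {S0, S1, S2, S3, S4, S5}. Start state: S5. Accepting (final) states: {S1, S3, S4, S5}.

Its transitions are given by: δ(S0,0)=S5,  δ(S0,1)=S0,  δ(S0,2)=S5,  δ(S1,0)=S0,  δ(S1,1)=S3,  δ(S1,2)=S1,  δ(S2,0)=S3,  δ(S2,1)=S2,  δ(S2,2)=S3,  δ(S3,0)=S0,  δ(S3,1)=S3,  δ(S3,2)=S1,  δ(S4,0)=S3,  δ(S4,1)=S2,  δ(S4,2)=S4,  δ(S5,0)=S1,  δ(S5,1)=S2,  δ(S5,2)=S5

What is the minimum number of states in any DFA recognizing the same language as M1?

States {S4} cannot be reached from the start state, so discard them.
P0 = {S1,S3,S5} | {S0,S2}.
Refine {S1,S3,S5} on symbol 0: members go to different blocks, giving {S1,S3} and {S5}.
Refine {S0,S2} on symbol 0: members go to different blocks, giving {S0} and {S2}.
The partition is now stable with 4 blocks: {S1,S3} | {S0} | {S5} | {S2}.

4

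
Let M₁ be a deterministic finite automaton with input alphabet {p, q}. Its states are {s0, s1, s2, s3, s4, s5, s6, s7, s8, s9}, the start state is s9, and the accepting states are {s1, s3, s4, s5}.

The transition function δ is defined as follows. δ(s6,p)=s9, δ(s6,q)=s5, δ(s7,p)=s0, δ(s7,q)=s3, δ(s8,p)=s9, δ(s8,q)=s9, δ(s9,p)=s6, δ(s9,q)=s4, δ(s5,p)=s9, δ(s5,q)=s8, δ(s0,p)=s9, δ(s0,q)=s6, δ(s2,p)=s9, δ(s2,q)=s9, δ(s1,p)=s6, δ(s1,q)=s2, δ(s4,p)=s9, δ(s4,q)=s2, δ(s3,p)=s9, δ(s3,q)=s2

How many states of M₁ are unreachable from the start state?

4

BFS from s9 reaches {s2, s4, s5, s6, s8, s9}; the 4 state(s) s0, s1, s3, s7 are never visited.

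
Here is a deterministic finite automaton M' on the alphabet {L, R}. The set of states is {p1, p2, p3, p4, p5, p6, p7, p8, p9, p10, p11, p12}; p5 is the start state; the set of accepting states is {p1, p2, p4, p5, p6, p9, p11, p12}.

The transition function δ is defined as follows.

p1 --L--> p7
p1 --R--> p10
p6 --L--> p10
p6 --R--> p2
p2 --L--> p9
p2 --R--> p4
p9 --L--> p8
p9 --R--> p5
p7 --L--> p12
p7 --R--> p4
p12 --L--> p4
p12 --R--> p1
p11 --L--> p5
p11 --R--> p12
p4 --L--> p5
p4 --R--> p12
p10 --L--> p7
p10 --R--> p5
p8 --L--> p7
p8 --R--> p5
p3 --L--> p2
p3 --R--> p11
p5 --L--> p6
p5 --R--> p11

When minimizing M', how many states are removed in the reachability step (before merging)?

Starting at p5 and following transitions, the reachable set is {p1, p2, p4, p5, p6, p7, p8, p9, p10, p11, p12}. That leaves p3 unreachable — 1 in total.

1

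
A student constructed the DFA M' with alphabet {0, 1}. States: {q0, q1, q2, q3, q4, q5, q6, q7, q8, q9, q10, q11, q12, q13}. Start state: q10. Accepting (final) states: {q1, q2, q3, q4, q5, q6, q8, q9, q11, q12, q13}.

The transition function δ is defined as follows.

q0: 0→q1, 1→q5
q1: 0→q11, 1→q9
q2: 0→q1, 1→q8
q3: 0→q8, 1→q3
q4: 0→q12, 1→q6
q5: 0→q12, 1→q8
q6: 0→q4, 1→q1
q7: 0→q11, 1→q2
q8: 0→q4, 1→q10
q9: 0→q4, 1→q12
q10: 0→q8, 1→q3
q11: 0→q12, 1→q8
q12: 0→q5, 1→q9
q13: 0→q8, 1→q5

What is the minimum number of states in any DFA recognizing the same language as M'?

7

First remove the unreachable states {q0,q2,q7,q13}; 10 states remain.
P0 = {q1,q3,q4,q5,q6,q8,q9,q11,q12} | {q10}.
On input 1, block {q1,q3,q4,q5,q6,q8,q9,q11,q12} splits into {q1,q3,q4,q5,q6,q9,q11,q12} and {q8}.
Split {q1,q3,q4,q5,q6,q9,q11,q12} by δ(·,0) → {q1,q4,q5,q6,q9,q11,q12} and {q3}.
On input 1, block {q1,q4,q5,q6,q9,q11,q12} splits into {q1,q4,q6,q9,q12} and {q5,q11}.
Refine {q1,q4,q6,q9,q12} on symbol 0: members go to different blocks, giving {q4,q6,q9} and {q1,q12}.
On input 0, block {q4,q6,q9} splits into {q6,q9} and {q4}.
Stable partition: {q6,q9} | {q10} | {q8} | {q3} | {q5,q11} | {q1,q12} | {q4} — 7 equivalence classes.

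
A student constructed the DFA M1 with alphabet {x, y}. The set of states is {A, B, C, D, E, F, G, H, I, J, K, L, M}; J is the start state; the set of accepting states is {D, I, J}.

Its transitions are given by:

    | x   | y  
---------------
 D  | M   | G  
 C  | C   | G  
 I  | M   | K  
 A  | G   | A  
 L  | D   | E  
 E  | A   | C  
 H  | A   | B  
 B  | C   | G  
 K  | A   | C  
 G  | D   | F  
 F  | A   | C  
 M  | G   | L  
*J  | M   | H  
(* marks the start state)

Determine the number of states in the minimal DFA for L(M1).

States {I,K} cannot be reached from the start state, so discard them.
P0 = {D,J} | {A,B,C,E,F,G,H,L,M}.
Split {A,B,C,E,F,G,H,L,M} by δ(·,x) → {A,B,C,E,F,H,M} and {G,L}.
On input y, block {D,J} splits into {D} and {J}.
Split {A,B,C,E,F,H,M} by δ(·,x) → {B,C,E,F,H} and {A,M}.
Split {B,C,E,F,H} by δ(·,x) → {E,F,H} and {B,C}.
Split {A,M} by δ(·,y) → {A} and {M}.
The partition is now stable with 7 blocks: {D} | {E,F,H} | {G,L} | {J} | {A} | {B,C} | {M}.

7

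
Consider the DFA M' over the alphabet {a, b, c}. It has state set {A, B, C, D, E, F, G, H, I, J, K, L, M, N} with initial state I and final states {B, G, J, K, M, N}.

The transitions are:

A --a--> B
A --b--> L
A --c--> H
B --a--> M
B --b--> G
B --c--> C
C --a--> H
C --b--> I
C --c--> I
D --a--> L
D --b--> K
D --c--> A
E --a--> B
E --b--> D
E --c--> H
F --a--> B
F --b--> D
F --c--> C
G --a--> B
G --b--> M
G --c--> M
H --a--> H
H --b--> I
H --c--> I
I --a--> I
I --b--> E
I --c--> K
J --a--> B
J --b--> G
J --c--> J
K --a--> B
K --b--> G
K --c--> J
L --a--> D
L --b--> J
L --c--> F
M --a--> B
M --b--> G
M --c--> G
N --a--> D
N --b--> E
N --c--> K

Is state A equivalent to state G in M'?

States {N} cannot be reached from the start state, so discard them.
Initial partition by acceptance: {B,G,J,K,M} | {A,C,D,E,F,H,I,L}.
Split {B,G,J,K,M} by δ(·,c) → {G,J,K,M} and {B}.
Split {A,C,D,E,F,H,I,L} by δ(·,a) → {C,D,H,I,L} and {A,E,F}.
Refine {C,D,H,I,L} on symbol b: members go to different blocks, giving {C,H} and {D,L} and {I}.
Stable partition: {G,J,K,M} | {C,H} | {B} | {A,E,F} | {D,L} | {I} — 6 equivalence classes.
A and G end up in different blocks, so they are distinguishable. For instance, the string 'ε' is accepted from only G.

No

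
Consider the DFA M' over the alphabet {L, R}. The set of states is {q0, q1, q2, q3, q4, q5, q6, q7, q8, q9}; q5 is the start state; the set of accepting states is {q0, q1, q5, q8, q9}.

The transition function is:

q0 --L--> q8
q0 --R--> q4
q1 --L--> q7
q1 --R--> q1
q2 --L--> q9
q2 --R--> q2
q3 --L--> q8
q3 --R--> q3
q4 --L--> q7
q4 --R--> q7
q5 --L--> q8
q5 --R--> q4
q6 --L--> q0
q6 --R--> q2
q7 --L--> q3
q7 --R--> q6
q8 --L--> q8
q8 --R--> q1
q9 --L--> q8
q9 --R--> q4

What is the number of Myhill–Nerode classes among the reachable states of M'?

All states are reachable from the start state.
Start with accepting vs non-accepting: {q0,q1,q5,q8,q9} | {q2,q3,q4,q6,q7}.
Refine {q0,q1,q5,q8,q9} on symbol L: members go to different blocks, giving {q0,q5,q8,q9} and {q1}.
Split {q0,q5,q8,q9} by δ(·,R) → {q0,q5,q9} and {q8}.
Split {q2,q3,q4,q6,q7} by δ(·,L) → {q2,q6} and {q4,q7} and {q3}.
On input L, block {q4,q7} splits into {q4} and {q7}.
The partition is now stable with 7 blocks: {q0,q5,q9} | {q2,q6} | {q1} | {q8} | {q4} | {q3} | {q7}.

7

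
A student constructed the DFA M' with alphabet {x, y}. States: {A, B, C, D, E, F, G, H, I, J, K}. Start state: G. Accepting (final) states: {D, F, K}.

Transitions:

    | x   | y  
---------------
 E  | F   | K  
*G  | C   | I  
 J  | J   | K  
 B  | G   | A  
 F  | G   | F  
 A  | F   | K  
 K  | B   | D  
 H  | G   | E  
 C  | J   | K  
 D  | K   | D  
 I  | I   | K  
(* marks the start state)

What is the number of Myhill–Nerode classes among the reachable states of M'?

7

States {E,H} cannot be reached from the start state, so discard them.
Initial partition by acceptance: {D,F,K} | {A,B,C,G,I,J}.
On input x, block {D,F,K} splits into {F,K} and {D}.
Refine {F,K} on symbol y: members go to different blocks, giving {F} and {K}.
Refine {A,B,C,G,I,J} on symbol x: members go to different blocks, giving {B,C,G,I,J} and {A}.
Refine {B,C,G,I,J} on symbol y: members go to different blocks, giving {C,I,J} and {B} and {G}.
No further refinement is possible. Final partition (7 blocks): {F} | {C,I,J} | {D} | {K} | {A} | {B} | {G}.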